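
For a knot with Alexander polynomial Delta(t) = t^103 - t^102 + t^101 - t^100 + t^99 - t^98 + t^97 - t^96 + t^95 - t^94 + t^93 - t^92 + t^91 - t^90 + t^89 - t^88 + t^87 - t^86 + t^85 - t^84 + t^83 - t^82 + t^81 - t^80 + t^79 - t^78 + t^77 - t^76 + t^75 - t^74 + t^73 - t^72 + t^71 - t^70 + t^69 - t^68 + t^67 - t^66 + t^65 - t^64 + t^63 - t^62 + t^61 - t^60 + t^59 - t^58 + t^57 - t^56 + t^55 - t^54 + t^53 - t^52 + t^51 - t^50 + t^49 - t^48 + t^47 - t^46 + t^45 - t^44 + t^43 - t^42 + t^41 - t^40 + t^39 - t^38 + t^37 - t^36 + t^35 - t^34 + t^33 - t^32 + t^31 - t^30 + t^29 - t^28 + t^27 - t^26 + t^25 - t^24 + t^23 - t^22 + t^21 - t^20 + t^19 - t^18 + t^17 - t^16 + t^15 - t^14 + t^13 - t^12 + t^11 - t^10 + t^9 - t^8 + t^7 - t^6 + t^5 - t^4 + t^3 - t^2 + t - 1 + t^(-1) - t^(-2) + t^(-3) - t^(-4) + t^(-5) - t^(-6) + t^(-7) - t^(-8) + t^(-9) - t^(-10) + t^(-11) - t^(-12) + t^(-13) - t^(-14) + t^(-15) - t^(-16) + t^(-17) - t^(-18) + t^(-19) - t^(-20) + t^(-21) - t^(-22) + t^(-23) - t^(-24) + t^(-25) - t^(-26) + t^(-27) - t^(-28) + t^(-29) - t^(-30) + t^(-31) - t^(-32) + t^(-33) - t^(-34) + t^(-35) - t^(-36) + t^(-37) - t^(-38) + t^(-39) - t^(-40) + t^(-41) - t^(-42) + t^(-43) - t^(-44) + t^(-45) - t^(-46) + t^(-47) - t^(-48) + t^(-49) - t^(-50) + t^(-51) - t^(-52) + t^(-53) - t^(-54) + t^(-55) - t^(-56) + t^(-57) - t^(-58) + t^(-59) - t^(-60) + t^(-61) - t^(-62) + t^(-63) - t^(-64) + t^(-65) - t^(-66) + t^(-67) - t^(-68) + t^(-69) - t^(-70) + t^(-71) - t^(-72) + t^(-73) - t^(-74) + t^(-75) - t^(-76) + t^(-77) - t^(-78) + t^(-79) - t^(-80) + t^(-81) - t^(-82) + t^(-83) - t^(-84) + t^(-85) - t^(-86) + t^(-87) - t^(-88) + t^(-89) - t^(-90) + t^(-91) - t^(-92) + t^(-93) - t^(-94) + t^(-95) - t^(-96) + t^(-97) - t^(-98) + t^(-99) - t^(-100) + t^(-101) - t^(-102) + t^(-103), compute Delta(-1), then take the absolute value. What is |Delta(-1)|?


Step 1: The polynomial has 207 terms with alternating signs, exponents from 103 down to -103.
Step 2: Substitute t = -1. The i-th term has coefficient (-1)^i and exponent (m-i),
  so its value is (-1)^i * (-1)^(m-i) = (-1)^m = -1 for every i.
Step 3: All 207 terms equal -1, so Delta(-1) = 207 * (-1) = -207
Step 4: |Delta(-1)| = 207

207


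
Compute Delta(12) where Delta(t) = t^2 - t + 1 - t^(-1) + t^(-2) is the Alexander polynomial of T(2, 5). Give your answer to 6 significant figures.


Substituting t = 12 into Delta(t) = t^2 - t + 1 - t^(-1) + t^(-2):
Term values: (144) + (-12) + (1) + (-0.0833333) + (0.00694444)
Sum = 132.9236111
Rounded to 6 significant figures: 132.924

132.924


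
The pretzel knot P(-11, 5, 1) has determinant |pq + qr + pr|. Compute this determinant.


Step 1: Compute pq + qr + pr.
pq = (-11)*5 = -55
qr = 5*1 = 5
pr = (-11)*1 = -11
pq + qr + pr = -55 + 5 + (-11) = -61
Step 2: Take absolute value.
det(P(-11,5,1)) = |-61| = 61

61


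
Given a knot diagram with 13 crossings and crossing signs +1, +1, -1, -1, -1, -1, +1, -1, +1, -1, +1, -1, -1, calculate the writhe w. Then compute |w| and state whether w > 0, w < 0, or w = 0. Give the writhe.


Step 1: Count positive crossings (+1).
Positive crossings: 5
Step 2: Count negative crossings (-1).
Negative crossings: 8
Step 3: Writhe = (positive) - (negative)
w = 5 - 8 = -3
Step 4: |w| = 3, and w is negative

-3


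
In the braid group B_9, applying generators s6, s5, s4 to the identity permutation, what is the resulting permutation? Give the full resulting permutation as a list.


Starting with identity [1, 2, 3, 4, 5, 6, 7, 8, 9].
Apply generators in sequence:
  After s6: [1, 2, 3, 4, 5, 7, 6, 8, 9]
  After s5: [1, 2, 3, 4, 7, 5, 6, 8, 9]
  After s4: [1, 2, 3, 7, 4, 5, 6, 8, 9]
Final permutation: [1, 2, 3, 7, 4, 5, 6, 8, 9]

[1, 2, 3, 7, 4, 5, 6, 8, 9]


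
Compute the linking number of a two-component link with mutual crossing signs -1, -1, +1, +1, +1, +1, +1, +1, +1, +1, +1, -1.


Step 1: Count positive crossings: 9
Step 2: Count negative crossings: 3
Step 3: Sum of signs = 9 - 3 = 6
Step 4: Linking number = sum/2 = 6/2 = 3

3


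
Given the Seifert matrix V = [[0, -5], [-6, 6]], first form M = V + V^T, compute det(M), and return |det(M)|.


Step 1: Form V + V^T where V = [[0, -5], [-6, 6]]
  V^T = [[0, -6], [-5, 6]]
  V + V^T = [[0, -11], [-11, 12]]
Step 2: det(V + V^T) = 0*12 - (-11)*(-11)
  = 0 - 121 = -121
Step 3: Knot determinant = |det(V + V^T)| = |-121| = 121

121


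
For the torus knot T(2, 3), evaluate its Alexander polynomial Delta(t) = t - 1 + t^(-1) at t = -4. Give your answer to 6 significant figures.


Substituting t = -4 into Delta(t) = t - 1 + t^(-1):
Term values: (-4) + (-1) + (-0.25)
Sum = -5.25
Rounded to 6 significant figures: -5.25

-5.25


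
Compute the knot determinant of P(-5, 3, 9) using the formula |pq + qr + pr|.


Step 1: Compute pq + qr + pr.
pq = (-5)*3 = -15
qr = 3*9 = 27
pr = (-5)*9 = -45
pq + qr + pr = -15 + 27 + (-45) = -33
Step 2: Take absolute value.
det(P(-5,3,9)) = |-33| = 33

33


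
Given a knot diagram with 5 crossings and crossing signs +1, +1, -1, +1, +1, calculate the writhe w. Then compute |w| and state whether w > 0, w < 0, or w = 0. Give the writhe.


Step 1: Count positive crossings (+1).
Positive crossings: 4
Step 2: Count negative crossings (-1).
Negative crossings: 1
Step 3: Writhe = (positive) - (negative)
w = 4 - 1 = 3
Step 4: |w| = 3, and w is positive

3


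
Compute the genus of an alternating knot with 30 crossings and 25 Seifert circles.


For alternating knots, g = (c - s + 1)/2.
= (30 - 25 + 1)/2
= 6/2 = 3

3


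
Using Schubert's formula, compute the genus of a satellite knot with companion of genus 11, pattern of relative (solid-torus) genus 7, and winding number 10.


Schubert: g(satellite) = g_rel(pattern) + |winding| * g(companion),
where g_rel(pattern) is the genus of the pattern relative to the solid torus.
= 7 + 10 * 11
= 7 + 110 = 117

117


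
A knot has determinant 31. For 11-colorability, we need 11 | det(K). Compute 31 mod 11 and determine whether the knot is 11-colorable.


Step 1: A knot is p-colorable if and only if p divides its determinant.
Step 2: Compute 31 mod 11.
31 = 2 * 11 + 9
Step 3: 31 mod 11 = 9
Step 4: The knot is 11-colorable: no

9


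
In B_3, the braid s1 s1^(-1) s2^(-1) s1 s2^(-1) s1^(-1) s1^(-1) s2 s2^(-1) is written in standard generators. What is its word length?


The word length counts the number of generators (including inverses).
Listing each generator: s1, s1^(-1), s2^(-1), s1, s2^(-1), s1^(-1), s1^(-1), s2, s2^(-1)
There are 9 generators in this braid word.

9


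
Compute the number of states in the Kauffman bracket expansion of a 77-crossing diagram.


Each crossing contributes 2 choices (A-smoothing or B-smoothing).
Total states = 2^77 = 151115727451828646838272

151115727451828646838272


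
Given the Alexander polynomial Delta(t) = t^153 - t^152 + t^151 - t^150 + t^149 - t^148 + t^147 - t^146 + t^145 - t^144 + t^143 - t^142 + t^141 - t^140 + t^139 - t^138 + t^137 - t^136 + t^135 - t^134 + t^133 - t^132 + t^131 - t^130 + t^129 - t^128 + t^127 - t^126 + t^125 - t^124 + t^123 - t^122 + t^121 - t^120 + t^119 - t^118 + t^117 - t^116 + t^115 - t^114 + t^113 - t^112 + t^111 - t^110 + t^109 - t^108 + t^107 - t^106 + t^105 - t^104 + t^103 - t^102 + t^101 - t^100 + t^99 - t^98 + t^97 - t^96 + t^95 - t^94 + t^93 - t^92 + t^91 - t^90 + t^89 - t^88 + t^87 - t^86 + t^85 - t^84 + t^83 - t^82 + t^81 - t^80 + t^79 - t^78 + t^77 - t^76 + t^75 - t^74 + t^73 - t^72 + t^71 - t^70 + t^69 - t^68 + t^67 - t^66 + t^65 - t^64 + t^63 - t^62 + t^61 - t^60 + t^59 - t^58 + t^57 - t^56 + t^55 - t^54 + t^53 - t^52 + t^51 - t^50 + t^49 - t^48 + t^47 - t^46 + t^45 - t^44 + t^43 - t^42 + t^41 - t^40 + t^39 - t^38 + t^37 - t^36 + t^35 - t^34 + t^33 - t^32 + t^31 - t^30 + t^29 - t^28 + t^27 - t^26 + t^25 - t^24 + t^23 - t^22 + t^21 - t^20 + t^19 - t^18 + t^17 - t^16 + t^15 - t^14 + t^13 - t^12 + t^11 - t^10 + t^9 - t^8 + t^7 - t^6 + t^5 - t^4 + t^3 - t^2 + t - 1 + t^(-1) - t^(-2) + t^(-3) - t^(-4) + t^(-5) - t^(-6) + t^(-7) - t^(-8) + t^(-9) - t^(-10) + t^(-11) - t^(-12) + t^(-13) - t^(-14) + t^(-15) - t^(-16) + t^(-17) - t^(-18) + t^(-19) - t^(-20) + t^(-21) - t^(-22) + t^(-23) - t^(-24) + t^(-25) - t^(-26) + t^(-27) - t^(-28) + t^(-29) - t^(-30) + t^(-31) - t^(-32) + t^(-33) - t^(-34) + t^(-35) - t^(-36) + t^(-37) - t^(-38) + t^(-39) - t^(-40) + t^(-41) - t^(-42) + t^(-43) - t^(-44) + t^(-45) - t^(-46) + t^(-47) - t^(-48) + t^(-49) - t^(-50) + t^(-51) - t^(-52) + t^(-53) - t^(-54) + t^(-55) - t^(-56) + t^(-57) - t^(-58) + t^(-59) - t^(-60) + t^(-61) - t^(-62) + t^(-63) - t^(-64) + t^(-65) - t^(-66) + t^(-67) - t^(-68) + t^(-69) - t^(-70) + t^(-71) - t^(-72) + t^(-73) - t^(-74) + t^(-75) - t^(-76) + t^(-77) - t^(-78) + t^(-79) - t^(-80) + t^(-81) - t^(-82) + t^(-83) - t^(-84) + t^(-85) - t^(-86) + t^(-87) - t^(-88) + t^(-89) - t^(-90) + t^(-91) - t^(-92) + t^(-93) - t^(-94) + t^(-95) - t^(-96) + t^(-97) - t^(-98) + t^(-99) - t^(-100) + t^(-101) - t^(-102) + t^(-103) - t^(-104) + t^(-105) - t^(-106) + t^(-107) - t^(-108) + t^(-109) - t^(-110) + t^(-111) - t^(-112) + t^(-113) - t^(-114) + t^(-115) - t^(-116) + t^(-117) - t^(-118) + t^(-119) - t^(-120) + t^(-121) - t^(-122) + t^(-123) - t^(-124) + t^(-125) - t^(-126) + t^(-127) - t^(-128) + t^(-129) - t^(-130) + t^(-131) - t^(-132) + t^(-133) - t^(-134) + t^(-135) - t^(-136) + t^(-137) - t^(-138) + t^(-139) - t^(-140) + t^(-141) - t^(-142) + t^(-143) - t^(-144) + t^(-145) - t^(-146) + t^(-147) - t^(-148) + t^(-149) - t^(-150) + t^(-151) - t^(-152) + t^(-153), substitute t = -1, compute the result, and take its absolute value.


Step 1: The polynomial has 307 terms with alternating signs, exponents from 153 down to -153.
Step 2: Substitute t = -1. The i-th term has coefficient (-1)^i and exponent (m-i),
  so its value is (-1)^i * (-1)^(m-i) = (-1)^m = -1 for every i.
Step 3: All 307 terms equal -1, so Delta(-1) = 307 * (-1) = -307
Step 4: |Delta(-1)| = 307

307


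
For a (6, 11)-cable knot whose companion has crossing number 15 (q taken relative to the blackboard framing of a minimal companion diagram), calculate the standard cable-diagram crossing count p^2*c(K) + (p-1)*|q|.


Step 1: Each of the c(K) crossings of the companion diagram becomes p*p = p^2 crossings among the p parallel strands, and each of the |q| twists s_1 s_2 ... s_(p-1) adds (p-1) crossings.
  Crossings = p^2 * c(K) + (p-1)*|q|
Step 2: = 6^2 * 15 + (6-1)*11
Step 3: = 36*15 + 5*11
Step 4: = 540 + 55 = 595

595


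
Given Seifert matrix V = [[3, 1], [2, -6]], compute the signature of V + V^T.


Step 1: V + V^T = [[6, 3], [3, -12]]
Step 2: trace = -6, det = -81
Step 3: Discriminant = (-6)^2 - 4*(-81) = 360
Step 4: Eigenvalues: 6.48683, -12.4868
Step 5: Signature = (# positive eigenvalues) - (# negative eigenvalues) = 0

0


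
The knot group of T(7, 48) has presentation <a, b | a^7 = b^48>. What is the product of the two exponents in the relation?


The relation is a^7 = b^48.
Product of exponents = 7 * 48
= 336

336


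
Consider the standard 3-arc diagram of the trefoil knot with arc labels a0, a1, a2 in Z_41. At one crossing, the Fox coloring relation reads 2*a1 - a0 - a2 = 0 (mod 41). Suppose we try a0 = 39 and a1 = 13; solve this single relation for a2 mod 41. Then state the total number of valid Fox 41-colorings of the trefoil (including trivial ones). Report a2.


Step 1: Apply the given crossing relation 2*a1 - a0 - a2 = 0 (mod 41).
  a2 = 2*a1 - a0 mod 41
  a2 = 2*13 - 39 mod 41
  a2 = 26 - 39 mod 41
  a2 = -13 mod 41 = 28
Step 2: The trefoil has determinant 3.
  Number of Fox p-colorings (p prime) is p^2 if p = 3, else p.
  Since 41 does not divide 3, only trivial (constant) colorings exist.
  (So the trial a0 = 39, a1 = 13 with a0 != a1 does NOT extend to a valid coloring of the whole trefoil: the other two crossing relations require 3*(a1 - a0) = 0 (mod 41), which fails.)
  Total colorings = 41
Step 3: a2 = 28, total Fox 41-colorings = 41

28


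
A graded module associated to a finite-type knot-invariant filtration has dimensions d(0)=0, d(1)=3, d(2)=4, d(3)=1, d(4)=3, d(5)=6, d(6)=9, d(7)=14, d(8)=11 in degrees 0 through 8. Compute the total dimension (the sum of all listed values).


Total dimension = d(0) + d(1) + ... + d(8)
= 0 + 3 + 4 + 1 + 3 + 6 + 9 + 14 + 11
= 51

51


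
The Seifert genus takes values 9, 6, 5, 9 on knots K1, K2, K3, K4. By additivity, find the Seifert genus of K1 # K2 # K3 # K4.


The Seifert genus is additive under connected sum.
Seifert genus(K1 # K2 # K3 # K4) = (9) + (6) + (5) + (9)
= 29

29


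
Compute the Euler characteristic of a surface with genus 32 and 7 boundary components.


chi = 2 - 2g - b
= 2 - 2*32 - 7
= 2 - 64 - 7 = -69

-69


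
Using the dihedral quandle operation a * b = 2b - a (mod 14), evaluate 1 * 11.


1 * 11 = 2*11 - 1 mod 14
= 22 - 1 mod 14
= 21 mod 14 = 7

7


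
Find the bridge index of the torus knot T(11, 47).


The bridge number of T(p,q) is min(p,q).
min(11, 47) = 11

11


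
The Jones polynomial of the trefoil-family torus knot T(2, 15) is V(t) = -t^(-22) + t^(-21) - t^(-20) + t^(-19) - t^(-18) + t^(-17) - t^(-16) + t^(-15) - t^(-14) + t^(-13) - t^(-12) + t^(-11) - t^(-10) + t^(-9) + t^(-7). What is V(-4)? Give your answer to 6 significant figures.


Substituting t = -4 into V(t) = -t^(-22) + t^(-21) - t^(-20) + t^(-19) - t^(-18) + t^(-17) - t^(-16) + t^(-15) - t^(-14) + t^(-13) - t^(-12) + t^(-11) - t^(-10) + t^(-9) + t^(-7):
  (-)t^(-22) = -5.68434e-14
  (+)t^(-21) = -2.27374e-13
  (-)t^(-20) = -9.09495e-13
  (+)t^(-19) = -3.63798e-12
  (-)t^(-18) = -1.45519e-11
  (+)t^(-17) = -5.82077e-11
  (-)t^(-16) = -2.32831e-10
  (+)t^(-15) = -9.31323e-10
  (-)t^(-14) = -3.72529e-09
  (+)t^(-13) = -1.49012e-08
  (-)t^(-12) = -5.96046e-08
  (+)t^(-11) = -2.38419e-07
  (-)t^(-10) = -9.53674e-07
  (+)t^(-9) = -3.8147e-06
  (+)t^(-7) = -6.10352e-05
Sum = (-5.68434e-14) + (-2.27374e-13) + (-9.09495e-13) + (-3.63798e-12) + (-1.45519e-11) + (-5.82077e-11) + (-2.32831e-10) + (-9.31323e-10) + (-3.72529e-09) + (-1.49012e-08) + (-5.96046e-08) + (-2.38419e-07) + (-9.53674e-07) + (-3.8147e-06) + (-6.10352e-05)
= -6.612141925e-05
Rounded to 6 significant figures: -6.61214e-05

-6.61214e-05


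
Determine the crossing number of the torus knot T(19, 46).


For a torus knot T(p, q) with gcd(p,q)=1,
the crossing number is min(p*(q-1), q*(p-1)).
p*(q-1) = 19*45 = 855
q*(p-1) = 46*18 = 828
min(855, 828) = 828

828


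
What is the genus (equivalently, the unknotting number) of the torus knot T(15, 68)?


For a torus knot T(p,q), both the unknotting number and genus equal (p-1)(q-1)/2.
= (15-1)(68-1)/2
= 14*67/2
= 938/2 = 469

469


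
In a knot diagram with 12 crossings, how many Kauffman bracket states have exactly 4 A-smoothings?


We choose which 4 of 12 crossings get A-smoothings.
C(12, 4) = 12! / (4! * 8!)
= 495

495


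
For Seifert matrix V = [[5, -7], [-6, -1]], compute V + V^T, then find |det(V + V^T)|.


Step 1: Form V + V^T where V = [[5, -7], [-6, -1]]
  V^T = [[5, -6], [-7, -1]]
  V + V^T = [[10, -13], [-13, -2]]
Step 2: det(V + V^T) = 10*(-2) - (-13)*(-13)
  = -20 - 169 = -189
Step 3: Knot determinant = |det(V + V^T)| = |-189| = 189

189


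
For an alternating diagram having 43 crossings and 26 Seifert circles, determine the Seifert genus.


For alternating knots, g = (c - s + 1)/2.
= (43 - 26 + 1)/2
= 18/2 = 9

9


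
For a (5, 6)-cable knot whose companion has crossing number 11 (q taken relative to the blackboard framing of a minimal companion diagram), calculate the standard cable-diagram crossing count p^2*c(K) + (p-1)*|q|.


Step 1: Each of the c(K) crossings of the companion diagram becomes p*p = p^2 crossings among the p parallel strands, and each of the |q| twists s_1 s_2 ... s_(p-1) adds (p-1) crossings.
  Crossings = p^2 * c(K) + (p-1)*|q|
Step 2: = 5^2 * 11 + (5-1)*6
Step 3: = 25*11 + 4*6
Step 4: = 275 + 24 = 299

299


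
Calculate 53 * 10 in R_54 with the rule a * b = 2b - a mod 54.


53 * 10 = 2*10 - 53 mod 54
= 20 - 53 mod 54
= -33 mod 54 = 21

21


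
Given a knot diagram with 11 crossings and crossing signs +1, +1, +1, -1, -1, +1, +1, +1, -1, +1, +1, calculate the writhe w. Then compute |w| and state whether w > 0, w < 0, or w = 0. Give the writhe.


Step 1: Count positive crossings (+1).
Positive crossings: 8
Step 2: Count negative crossings (-1).
Negative crossings: 3
Step 3: Writhe = (positive) - (negative)
w = 8 - 3 = 5
Step 4: |w| = 5, and w is positive

5


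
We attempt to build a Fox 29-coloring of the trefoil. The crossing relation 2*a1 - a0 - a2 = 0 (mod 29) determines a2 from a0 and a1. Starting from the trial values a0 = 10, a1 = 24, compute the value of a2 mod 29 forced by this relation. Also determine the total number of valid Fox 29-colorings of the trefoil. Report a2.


Step 1: Apply the given crossing relation 2*a1 - a0 - a2 = 0 (mod 29).
  a2 = 2*a1 - a0 mod 29
  a2 = 2*24 - 10 mod 29
  a2 = 48 - 10 mod 29
  a2 = 38 mod 29 = 9
Step 2: The trefoil has determinant 3.
  Number of Fox p-colorings (p prime) is p^2 if p = 3, else p.
  Since 29 does not divide 3, only trivial (constant) colorings exist.
  (So the trial a0 = 10, a1 = 24 with a0 != a1 does NOT extend to a valid coloring of the whole trefoil: the other two crossing relations require 3*(a1 - a0) = 0 (mod 29), which fails.)
  Total colorings = 29
Step 3: a2 = 9, total Fox 29-colorings = 29

9


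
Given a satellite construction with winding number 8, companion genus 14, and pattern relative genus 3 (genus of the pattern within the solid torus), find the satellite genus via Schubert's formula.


Schubert: g(satellite) = g_rel(pattern) + |winding| * g(companion),
where g_rel(pattern) is the genus of the pattern relative to the solid torus.
= 3 + 8 * 14
= 3 + 112 = 115

115


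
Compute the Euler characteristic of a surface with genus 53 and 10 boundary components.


chi = 2 - 2g - b
= 2 - 2*53 - 10
= 2 - 106 - 10 = -114

-114


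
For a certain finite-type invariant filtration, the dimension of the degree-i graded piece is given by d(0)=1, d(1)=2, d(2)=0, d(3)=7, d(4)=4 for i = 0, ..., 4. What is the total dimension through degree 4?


Total dimension = d(0) + d(1) + ... + d(4)
= 1 + 2 + 0 + 7 + 4
= 14

14


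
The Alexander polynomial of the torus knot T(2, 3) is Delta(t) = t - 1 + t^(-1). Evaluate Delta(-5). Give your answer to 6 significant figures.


Substituting t = -5 into Delta(t) = t - 1 + t^(-1):
Term values: (-5) + (-1) + (-0.2)
Sum = -6.2
Rounded to 6 significant figures: -6.2

-6.2


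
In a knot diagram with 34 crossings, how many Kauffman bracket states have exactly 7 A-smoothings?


We choose which 7 of 34 crossings get A-smoothings.
C(34, 7) = 34! / (7! * 27!)
= 5379616

5379616


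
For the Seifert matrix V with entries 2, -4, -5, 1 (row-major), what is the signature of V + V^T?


Step 1: V + V^T = [[4, -9], [-9, 2]]
Step 2: trace = 6, det = -73
Step 3: Discriminant = 6^2 - 4*(-73) = 328
Step 4: Eigenvalues: 12.0554, -6.05539
Step 5: Signature = (# positive eigenvalues) - (# negative eigenvalues) = 0

0


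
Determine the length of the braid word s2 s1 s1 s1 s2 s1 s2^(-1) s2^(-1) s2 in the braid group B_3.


The word length counts the number of generators (including inverses).
Listing each generator: s2, s1, s1, s1, s2, s1, s2^(-1), s2^(-1), s2
There are 9 generators in this braid word.

9


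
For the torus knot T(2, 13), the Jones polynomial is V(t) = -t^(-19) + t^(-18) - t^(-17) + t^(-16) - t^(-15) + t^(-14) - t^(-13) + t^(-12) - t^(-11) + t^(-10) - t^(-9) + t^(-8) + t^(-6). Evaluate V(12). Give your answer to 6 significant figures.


Substituting t = 12 into V(t) = -t^(-19) + t^(-18) - t^(-17) + t^(-16) - t^(-15) + t^(-14) - t^(-13) + t^(-12) - t^(-11) + t^(-10) - t^(-9) + t^(-8) + t^(-6):
  (-)t^(-19) = -3.13009e-21
  (+)t^(-18) = 3.7561e-20
  (-)t^(-17) = -4.50732e-19
  (+)t^(-16) = 5.40879e-18
  (-)t^(-15) = -6.49055e-17
  (+)t^(-14) = 7.78866e-16
  (-)t^(-13) = -9.34639e-15
  (+)t^(-12) = 1.12157e-13
  (-)t^(-11) = -1.34588e-12
  (+)t^(-10) = 1.61506e-11
  (-)t^(-9) = -1.93807e-10
  (+)t^(-8) = 2.32568e-09
  (+)t^(-6) = 3.34898e-07
Sum = (-3.13009e-21) + (3.7561e-20) + (-4.50732e-19) + (5.40879e-18) + (-6.49055e-17) + (7.78866e-16) + (-9.34639e-15) + (1.12157e-13) + (-1.34588e-12) + (1.61506e-11) + (-1.93807e-10) + (2.32568e-09) + (3.34898e-07)
= 3.370447586e-07
Rounded to 6 significant figures: 3.37045e-07

3.37045e-07


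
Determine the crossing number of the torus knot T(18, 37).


For a torus knot T(p, q) with gcd(p,q)=1,
the crossing number is min(p*(q-1), q*(p-1)).
p*(q-1) = 18*36 = 648
q*(p-1) = 37*17 = 629
min(648, 629) = 629

629


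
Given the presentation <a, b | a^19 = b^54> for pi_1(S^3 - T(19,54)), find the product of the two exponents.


The relation is a^19 = b^54.
Product of exponents = 19 * 54
= 1026

1026


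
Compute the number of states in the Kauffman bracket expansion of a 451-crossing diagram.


Each crossing contributes 2 choices (A-smoothing or B-smoothing).
Total states = 2^451 = 5814709794364855124394590463104036274829130885498544482251921593445114304907183386609528405710108524486100172850129423468276813028917248

5814709794364855124394590463104036274829130885498544482251921593445114304907183386609528405710108524486100172850129423468276813028917248


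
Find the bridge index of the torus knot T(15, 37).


The bridge number of T(p,q) is min(p,q).
min(15, 37) = 15

15


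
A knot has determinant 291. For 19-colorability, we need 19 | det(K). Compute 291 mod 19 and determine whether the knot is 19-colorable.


Step 1: A knot is p-colorable if and only if p divides its determinant.
Step 2: Compute 291 mod 19.
291 = 15 * 19 + 6
Step 3: 291 mod 19 = 6
Step 4: The knot is 19-colorable: no

6


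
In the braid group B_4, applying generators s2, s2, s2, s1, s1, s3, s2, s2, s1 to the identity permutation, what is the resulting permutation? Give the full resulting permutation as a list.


Starting with identity [1, 2, 3, 4].
Apply generators in sequence:
  After s2: [1, 3, 2, 4]
  After s2: [1, 2, 3, 4]
  After s2: [1, 3, 2, 4]
  After s1: [3, 1, 2, 4]
  After s1: [1, 3, 2, 4]
  After s3: [1, 3, 4, 2]
  After s2: [1, 4, 3, 2]
  After s2: [1, 3, 4, 2]
  After s1: [3, 1, 4, 2]
Final permutation: [3, 1, 4, 2]

[3, 1, 4, 2]


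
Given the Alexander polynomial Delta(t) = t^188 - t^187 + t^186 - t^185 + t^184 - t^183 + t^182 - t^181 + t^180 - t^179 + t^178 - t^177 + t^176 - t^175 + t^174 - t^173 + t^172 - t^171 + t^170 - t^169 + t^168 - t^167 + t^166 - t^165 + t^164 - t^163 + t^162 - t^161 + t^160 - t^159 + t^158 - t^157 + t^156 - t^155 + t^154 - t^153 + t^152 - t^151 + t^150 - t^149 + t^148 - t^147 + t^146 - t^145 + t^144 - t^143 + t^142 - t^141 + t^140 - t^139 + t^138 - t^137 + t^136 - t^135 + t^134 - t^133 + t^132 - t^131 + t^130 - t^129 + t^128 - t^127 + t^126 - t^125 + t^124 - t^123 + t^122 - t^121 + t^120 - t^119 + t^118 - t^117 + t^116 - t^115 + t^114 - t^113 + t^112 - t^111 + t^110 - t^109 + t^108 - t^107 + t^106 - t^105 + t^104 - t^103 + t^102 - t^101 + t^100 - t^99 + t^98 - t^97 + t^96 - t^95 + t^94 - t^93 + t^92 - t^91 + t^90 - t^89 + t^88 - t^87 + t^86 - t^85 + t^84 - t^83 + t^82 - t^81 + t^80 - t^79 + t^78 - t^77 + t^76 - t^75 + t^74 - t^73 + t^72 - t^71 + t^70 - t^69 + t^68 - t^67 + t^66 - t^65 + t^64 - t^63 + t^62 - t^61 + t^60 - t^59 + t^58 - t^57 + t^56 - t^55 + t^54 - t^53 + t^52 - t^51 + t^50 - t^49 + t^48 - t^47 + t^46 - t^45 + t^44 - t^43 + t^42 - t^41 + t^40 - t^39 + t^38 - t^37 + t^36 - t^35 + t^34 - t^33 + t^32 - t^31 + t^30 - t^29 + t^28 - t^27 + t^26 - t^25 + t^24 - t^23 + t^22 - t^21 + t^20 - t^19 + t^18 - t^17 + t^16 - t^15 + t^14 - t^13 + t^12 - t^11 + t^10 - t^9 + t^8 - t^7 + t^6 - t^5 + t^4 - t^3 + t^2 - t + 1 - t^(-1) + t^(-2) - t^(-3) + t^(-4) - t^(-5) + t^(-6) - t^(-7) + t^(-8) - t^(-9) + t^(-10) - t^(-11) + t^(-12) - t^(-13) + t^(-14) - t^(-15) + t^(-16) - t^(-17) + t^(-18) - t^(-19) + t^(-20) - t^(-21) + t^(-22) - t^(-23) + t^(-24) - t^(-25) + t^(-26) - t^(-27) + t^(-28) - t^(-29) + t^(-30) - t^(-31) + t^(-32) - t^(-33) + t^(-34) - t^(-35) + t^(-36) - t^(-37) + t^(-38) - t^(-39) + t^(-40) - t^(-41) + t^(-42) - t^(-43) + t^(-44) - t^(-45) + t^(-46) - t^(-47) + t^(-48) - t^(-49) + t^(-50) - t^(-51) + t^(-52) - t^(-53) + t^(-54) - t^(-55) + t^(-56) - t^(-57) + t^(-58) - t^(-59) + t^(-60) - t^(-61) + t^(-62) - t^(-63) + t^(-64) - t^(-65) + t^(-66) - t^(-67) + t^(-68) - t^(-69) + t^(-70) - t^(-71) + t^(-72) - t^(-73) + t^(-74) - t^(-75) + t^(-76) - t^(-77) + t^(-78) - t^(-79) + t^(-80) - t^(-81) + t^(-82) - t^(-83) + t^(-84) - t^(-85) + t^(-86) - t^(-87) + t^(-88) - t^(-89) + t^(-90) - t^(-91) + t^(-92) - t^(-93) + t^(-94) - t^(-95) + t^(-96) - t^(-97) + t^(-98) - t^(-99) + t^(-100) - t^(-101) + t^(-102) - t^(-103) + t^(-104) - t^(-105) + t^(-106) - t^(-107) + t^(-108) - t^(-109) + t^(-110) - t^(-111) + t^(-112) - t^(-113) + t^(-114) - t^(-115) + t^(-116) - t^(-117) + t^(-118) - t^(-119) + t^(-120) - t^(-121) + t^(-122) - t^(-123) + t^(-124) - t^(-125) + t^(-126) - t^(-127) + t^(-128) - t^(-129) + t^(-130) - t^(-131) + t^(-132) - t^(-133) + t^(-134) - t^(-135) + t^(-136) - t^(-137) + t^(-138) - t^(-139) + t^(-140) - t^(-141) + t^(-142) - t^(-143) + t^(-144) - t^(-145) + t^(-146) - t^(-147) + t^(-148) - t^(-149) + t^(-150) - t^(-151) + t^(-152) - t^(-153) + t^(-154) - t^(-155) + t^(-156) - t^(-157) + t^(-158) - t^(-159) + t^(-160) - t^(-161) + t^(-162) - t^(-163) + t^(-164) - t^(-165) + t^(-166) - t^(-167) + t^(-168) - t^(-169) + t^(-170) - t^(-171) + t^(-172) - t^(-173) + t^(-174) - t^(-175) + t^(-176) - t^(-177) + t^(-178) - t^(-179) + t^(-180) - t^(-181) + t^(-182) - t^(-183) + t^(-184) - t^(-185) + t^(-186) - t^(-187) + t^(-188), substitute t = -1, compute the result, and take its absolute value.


Step 1: The polynomial has 377 terms with alternating signs, exponents from 188 down to -188.
Step 2: Substitute t = -1. The i-th term has coefficient (-1)^i and exponent (m-i),
  so its value is (-1)^i * (-1)^(m-i) = (-1)^m = 1 for every i.
Step 3: All 377 terms equal 1, so Delta(-1) = 377 * (1) = 377
Step 4: |Delta(-1)| = 377

377


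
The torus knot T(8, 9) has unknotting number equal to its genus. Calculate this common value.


For a torus knot T(p,q), both the unknotting number and genus equal (p-1)(q-1)/2.
= (8-1)(9-1)/2
= 7*8/2
= 56/2 = 28

28


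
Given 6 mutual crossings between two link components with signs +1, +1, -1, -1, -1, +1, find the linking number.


Step 1: Count positive crossings: 3
Step 2: Count negative crossings: 3
Step 3: Sum of signs = 3 - 3 = 0
Step 4: Linking number = sum/2 = 0/2 = 0

0


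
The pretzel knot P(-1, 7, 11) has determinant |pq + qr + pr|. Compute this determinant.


Step 1: Compute pq + qr + pr.
pq = (-1)*7 = -7
qr = 7*11 = 77
pr = (-1)*11 = -11
pq + qr + pr = -7 + 77 + (-11) = 59
Step 2: Take absolute value.
det(P(-1,7,11)) = |59| = 59

59


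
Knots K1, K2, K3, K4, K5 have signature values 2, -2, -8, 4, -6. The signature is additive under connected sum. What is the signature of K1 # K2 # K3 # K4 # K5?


The signature is additive under connected sum.
signature(K1 # K2 # K3 # K4 # K5) = (2) + (-2) + (-8) + (4) + (-6)
= -10

-10


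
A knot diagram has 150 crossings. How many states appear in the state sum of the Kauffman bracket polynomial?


Each crossing contributes 2 choices (A-smoothing or B-smoothing).
Total states = 2^150 = 1427247692705959881058285969449495136382746624

1427247692705959881058285969449495136382746624


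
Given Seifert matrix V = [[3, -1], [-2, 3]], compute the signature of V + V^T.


Step 1: V + V^T = [[6, -3], [-3, 6]]
Step 2: trace = 12, det = 27
Step 3: Discriminant = 12^2 - 4*27 = 36
Step 4: Eigenvalues: 9, 3
Step 5: Signature = (# positive eigenvalues) - (# negative eigenvalues) = 2

2


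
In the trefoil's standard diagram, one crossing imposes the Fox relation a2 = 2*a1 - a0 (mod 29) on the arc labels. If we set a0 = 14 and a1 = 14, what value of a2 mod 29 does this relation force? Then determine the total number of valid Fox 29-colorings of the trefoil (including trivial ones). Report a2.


Step 1: Apply the given crossing relation 2*a1 - a0 - a2 = 0 (mod 29).
  a2 = 2*a1 - a0 mod 29
  a2 = 2*14 - 14 mod 29
  a2 = 28 - 14 mod 29
  a2 = 14 mod 29 = 14
Step 2: The trefoil has determinant 3.
  Number of Fox p-colorings (p prime) is p^2 if p = 3, else p.
  Since 29 does not divide 3, only trivial (constant) colorings exist.
  (Here a0 = a1 = a2 = 14, the constant coloring, which is valid.)
  Total colorings = 29
Step 3: a2 = 14, total Fox 29-colorings = 29

14


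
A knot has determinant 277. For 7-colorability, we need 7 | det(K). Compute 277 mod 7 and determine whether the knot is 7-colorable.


Step 1: A knot is p-colorable if and only if p divides its determinant.
Step 2: Compute 277 mod 7.
277 = 39 * 7 + 4
Step 3: 277 mod 7 = 4
Step 4: The knot is 7-colorable: no

4


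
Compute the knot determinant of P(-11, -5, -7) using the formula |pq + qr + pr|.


Step 1: Compute pq + qr + pr.
pq = (-11)*(-5) = 55
qr = (-5)*(-7) = 35
pr = (-11)*(-7) = 77
pq + qr + pr = 55 + 35 + 77 = 167
Step 2: Take absolute value.
det(P(-11,-5,-7)) = |167| = 167

167


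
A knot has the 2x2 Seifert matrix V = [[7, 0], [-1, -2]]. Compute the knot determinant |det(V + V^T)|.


Step 1: Form V + V^T where V = [[7, 0], [-1, -2]]
  V^T = [[7, -1], [0, -2]]
  V + V^T = [[14, -1], [-1, -4]]
Step 2: det(V + V^T) = 14*(-4) - (-1)*(-1)
  = -56 - 1 = -57
Step 3: Knot determinant = |det(V + V^T)| = |-57| = 57

57


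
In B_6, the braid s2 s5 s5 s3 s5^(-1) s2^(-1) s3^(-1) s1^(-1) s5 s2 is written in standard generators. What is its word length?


The word length counts the number of generators (including inverses).
Listing each generator: s2, s5, s5, s3, s5^(-1), s2^(-1), s3^(-1), s1^(-1), s5, s2
There are 10 generators in this braid word.

10


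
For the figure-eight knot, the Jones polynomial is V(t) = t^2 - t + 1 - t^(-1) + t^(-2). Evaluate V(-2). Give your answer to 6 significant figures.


Substituting t = -2 into V(t) = t^2 - t + 1 - t^(-1) + t^(-2):
  (+)t^(2) = 4
  (-)t^(1) = 2
  (+)t^(0) = 1
  (-)t^(-1) = 0.5
  (+)t^(-2) = 0.25
Sum = (4) + (2) + (1) + (0.5) + (0.25)
= 7.75
Rounded to 6 significant figures: 7.75

7.75


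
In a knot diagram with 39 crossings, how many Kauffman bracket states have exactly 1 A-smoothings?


We choose which 1 of 39 crossings get A-smoothings.
C(39, 1) = 39! / (1! * 38!)
= 39

39


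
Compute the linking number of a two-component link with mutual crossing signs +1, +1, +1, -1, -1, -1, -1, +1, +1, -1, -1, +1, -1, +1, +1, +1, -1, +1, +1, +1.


Step 1: Count positive crossings: 12
Step 2: Count negative crossings: 8
Step 3: Sum of signs = 12 - 8 = 4
Step 4: Linking number = sum/2 = 4/2 = 2

2


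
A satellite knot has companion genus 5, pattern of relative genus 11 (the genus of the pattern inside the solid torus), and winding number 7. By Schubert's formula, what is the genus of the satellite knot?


Schubert: g(satellite) = g_rel(pattern) + |winding| * g(companion),
where g_rel(pattern) is the genus of the pattern relative to the solid torus.
= 11 + 7 * 5
= 11 + 35 = 46

46


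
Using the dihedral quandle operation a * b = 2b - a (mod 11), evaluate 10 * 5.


10 * 5 = 2*5 - 10 mod 11
= 10 - 10 mod 11
= 0 mod 11 = 0

0


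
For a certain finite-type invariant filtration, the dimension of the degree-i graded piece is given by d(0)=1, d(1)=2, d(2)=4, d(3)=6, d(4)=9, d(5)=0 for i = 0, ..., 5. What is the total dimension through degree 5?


Total dimension = d(0) + d(1) + ... + d(5)
= 1 + 2 + 4 + 6 + 9 + 0
= 22

22


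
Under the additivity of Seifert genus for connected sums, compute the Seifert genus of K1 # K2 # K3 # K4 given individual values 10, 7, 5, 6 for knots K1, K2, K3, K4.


The Seifert genus is additive under connected sum.
Seifert genus(K1 # K2 # K3 # K4) = (10) + (7) + (5) + (6)
= 28

28


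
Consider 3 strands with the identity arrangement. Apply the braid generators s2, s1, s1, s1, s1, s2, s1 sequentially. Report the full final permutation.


Starting with identity [1, 2, 3].
Apply generators in sequence:
  After s2: [1, 3, 2]
  After s1: [3, 1, 2]
  After s1: [1, 3, 2]
  After s1: [3, 1, 2]
  After s1: [1, 3, 2]
  After s2: [1, 2, 3]
  After s1: [2, 1, 3]
Final permutation: [2, 1, 3]

[2, 1, 3]


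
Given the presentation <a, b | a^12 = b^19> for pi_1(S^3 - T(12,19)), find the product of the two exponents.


The relation is a^12 = b^19.
Product of exponents = 12 * 19
= 228

228


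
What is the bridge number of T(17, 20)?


The bridge number of T(p,q) is min(p,q).
min(17, 20) = 17

17


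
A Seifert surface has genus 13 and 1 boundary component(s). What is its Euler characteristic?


chi = 2 - 2g - b
= 2 - 2*13 - 1
= 2 - 26 - 1 = -25

-25


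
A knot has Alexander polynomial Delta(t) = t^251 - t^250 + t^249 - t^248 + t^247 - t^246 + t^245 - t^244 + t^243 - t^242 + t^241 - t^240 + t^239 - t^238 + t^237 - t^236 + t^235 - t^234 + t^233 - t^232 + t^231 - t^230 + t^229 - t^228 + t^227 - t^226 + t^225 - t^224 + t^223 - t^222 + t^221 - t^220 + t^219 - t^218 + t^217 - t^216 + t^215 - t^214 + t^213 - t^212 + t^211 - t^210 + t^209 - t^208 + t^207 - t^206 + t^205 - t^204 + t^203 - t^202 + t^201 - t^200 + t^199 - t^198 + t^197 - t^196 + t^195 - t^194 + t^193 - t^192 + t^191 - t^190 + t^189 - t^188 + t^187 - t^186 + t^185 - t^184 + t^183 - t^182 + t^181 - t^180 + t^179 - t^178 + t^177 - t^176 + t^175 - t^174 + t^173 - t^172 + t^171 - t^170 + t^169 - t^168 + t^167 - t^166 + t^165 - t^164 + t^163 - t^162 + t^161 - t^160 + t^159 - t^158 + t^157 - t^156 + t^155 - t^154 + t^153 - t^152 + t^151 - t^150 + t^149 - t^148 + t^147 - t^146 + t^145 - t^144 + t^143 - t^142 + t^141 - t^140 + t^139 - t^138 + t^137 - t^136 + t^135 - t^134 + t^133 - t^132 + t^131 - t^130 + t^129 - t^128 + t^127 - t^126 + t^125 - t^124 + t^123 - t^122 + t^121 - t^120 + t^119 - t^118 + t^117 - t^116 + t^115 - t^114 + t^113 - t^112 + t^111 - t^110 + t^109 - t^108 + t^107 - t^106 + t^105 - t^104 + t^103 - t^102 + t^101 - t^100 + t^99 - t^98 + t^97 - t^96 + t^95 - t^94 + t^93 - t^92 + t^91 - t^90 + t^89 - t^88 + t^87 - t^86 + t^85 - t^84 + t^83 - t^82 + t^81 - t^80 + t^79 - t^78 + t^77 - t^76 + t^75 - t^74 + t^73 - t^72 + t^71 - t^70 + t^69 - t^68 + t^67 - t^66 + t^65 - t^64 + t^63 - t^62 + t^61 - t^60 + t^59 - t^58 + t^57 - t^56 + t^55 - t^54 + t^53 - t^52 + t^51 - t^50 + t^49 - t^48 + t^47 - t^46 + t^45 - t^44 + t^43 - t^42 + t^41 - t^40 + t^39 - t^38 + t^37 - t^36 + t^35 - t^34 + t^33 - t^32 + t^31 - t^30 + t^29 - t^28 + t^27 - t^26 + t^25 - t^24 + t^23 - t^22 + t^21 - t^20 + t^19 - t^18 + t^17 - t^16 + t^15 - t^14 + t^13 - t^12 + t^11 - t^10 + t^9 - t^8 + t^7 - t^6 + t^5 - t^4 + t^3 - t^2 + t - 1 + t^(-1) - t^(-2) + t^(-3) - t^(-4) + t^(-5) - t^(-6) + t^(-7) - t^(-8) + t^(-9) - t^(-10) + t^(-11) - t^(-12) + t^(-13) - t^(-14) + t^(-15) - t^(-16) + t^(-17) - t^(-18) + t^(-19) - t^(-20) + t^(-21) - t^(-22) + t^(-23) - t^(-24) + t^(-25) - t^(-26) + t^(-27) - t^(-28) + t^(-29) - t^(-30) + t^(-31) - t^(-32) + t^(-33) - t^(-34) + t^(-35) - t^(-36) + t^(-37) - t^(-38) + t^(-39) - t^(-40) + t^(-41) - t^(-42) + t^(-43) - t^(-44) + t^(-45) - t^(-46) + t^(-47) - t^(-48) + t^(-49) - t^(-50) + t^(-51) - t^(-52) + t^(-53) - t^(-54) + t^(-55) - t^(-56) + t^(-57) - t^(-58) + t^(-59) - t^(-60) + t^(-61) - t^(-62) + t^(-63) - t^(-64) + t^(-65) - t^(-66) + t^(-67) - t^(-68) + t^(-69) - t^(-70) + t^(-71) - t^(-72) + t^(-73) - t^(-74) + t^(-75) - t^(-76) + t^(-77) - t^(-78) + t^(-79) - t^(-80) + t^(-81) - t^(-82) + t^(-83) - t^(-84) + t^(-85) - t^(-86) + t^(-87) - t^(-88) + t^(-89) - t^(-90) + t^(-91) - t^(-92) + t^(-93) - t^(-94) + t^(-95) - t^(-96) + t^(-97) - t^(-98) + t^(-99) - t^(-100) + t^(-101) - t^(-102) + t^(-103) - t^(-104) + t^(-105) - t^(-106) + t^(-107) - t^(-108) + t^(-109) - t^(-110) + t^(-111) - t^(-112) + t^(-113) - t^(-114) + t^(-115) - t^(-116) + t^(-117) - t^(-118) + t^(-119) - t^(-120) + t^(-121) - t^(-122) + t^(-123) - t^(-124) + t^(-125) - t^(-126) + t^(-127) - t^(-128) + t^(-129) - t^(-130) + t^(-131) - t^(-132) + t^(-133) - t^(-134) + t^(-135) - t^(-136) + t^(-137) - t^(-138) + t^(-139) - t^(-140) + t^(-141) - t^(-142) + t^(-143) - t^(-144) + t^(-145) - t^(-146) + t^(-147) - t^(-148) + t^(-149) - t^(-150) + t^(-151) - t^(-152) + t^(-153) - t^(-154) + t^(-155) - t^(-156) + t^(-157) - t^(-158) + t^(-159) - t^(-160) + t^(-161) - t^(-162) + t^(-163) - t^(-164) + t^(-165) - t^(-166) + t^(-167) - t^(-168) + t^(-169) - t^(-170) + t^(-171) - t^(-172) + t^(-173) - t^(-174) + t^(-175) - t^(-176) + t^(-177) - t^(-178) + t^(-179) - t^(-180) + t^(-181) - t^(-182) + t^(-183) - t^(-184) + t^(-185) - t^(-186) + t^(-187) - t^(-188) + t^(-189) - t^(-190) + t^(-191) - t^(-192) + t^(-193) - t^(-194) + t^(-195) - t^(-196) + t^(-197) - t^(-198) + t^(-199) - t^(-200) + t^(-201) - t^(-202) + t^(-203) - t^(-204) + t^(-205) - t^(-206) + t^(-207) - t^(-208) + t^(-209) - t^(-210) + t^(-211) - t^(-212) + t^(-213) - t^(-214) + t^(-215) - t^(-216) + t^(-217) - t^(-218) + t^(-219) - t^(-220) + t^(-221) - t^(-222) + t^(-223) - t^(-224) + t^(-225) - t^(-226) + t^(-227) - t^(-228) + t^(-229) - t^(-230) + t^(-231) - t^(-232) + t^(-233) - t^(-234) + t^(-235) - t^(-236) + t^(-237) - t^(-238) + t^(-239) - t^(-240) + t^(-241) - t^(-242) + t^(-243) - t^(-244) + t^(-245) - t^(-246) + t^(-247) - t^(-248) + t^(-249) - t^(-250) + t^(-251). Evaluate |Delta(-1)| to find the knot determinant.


Step 1: The polynomial has 503 terms with alternating signs, exponents from 251 down to -251.
Step 2: Substitute t = -1. The i-th term has coefficient (-1)^i and exponent (m-i),
  so its value is (-1)^i * (-1)^(m-i) = (-1)^m = -1 for every i.
Step 3: All 503 terms equal -1, so Delta(-1) = 503 * (-1) = -503
Step 4: |Delta(-1)| = 503

503


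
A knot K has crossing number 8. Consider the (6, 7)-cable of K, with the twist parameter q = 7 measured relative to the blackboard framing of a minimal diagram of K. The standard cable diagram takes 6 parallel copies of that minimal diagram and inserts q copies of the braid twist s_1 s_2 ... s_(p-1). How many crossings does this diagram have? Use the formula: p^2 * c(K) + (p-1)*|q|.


Step 1: Each of the c(K) crossings of the companion diagram becomes p*p = p^2 crossings among the p parallel strands, and each of the |q| twists s_1 s_2 ... s_(p-1) adds (p-1) crossings.
  Crossings = p^2 * c(K) + (p-1)*|q|
Step 2: = 6^2 * 8 + (6-1)*7
Step 3: = 36*8 + 5*7
Step 4: = 288 + 35 = 323

323


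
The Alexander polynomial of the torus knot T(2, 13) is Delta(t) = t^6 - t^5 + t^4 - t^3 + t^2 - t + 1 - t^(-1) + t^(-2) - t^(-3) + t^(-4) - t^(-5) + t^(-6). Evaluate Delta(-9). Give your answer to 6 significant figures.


Substituting t = -9 into Delta(t) = t^6 - t^5 + t^4 - t^3 + t^2 - t + 1 - t^(-1) + t^(-2) - t^(-3) + t^(-4) - t^(-5) + t^(-6):
Term values: (531441) + (59049) + (6561) + (729) + (81) + (9) + (1) + (0.111111) + (0.0123457) + (0.00137174) + (0.000152416) + (1.69351e-05) + (1.88168e-06)
Sum = 597871.125
Rounded to 6 significant figures: 597871

597871


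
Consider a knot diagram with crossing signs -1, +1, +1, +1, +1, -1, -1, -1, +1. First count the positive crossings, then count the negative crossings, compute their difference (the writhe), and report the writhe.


Step 1: Count positive crossings (+1).
Positive crossings: 5
Step 2: Count negative crossings (-1).
Negative crossings: 4
Step 3: Writhe = (positive) - (negative)
w = 5 - 4 = 1
Step 4: |w| = 1, and w is positive

1


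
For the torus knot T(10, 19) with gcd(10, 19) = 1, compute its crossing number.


For a torus knot T(p, q) with gcd(p,q)=1,
the crossing number is min(p*(q-1), q*(p-1)).
p*(q-1) = 10*18 = 180
q*(p-1) = 19*9 = 171
min(180, 171) = 171

171


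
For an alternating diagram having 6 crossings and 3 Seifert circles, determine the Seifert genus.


For alternating knots, g = (c - s + 1)/2.
= (6 - 3 + 1)/2
= 4/2 = 2

2


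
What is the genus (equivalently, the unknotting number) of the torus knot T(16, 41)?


For a torus knot T(p,q), both the unknotting number and genus equal (p-1)(q-1)/2.
= (16-1)(41-1)/2
= 15*40/2
= 600/2 = 300

300


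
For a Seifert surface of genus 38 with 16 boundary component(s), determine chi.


chi = 2 - 2g - b
= 2 - 2*38 - 16
= 2 - 76 - 16 = -90

-90
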